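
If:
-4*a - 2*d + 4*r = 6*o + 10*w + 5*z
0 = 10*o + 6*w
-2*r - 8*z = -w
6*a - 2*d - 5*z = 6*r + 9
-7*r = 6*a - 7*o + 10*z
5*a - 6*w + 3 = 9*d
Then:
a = 10299/4858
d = 14421/4858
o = 3186/2429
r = -435/2429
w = -5310/2429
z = -555/2429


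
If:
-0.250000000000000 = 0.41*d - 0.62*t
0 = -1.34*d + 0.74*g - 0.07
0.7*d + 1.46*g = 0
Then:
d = -0.04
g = 0.02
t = 0.38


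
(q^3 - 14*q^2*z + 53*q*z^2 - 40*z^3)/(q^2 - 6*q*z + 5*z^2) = q - 8*z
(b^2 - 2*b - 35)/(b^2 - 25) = (b - 7)/(b - 5)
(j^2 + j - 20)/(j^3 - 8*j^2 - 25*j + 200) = (j - 4)/(j^2 - 13*j + 40)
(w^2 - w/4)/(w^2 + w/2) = (4*w - 1)/(2*(2*w + 1))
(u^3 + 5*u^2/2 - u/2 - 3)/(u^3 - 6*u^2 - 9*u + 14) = (u + 3/2)/(u - 7)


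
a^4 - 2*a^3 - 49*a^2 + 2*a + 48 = (a - 8)*(a - 1)*(a + 1)*(a + 6)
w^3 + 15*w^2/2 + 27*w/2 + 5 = (w + 1/2)*(w + 2)*(w + 5)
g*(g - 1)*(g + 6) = g^3 + 5*g^2 - 6*g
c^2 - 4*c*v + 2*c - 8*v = (c + 2)*(c - 4*v)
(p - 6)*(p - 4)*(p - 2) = p^3 - 12*p^2 + 44*p - 48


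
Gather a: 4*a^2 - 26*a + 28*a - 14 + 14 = 4*a^2 + 2*a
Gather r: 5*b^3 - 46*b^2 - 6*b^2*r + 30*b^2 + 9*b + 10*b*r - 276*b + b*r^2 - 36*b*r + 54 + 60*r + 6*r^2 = 5*b^3 - 16*b^2 - 267*b + r^2*(b + 6) + r*(-6*b^2 - 26*b + 60) + 54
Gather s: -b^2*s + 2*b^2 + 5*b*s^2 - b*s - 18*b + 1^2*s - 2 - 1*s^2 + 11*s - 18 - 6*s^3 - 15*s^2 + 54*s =2*b^2 - 18*b - 6*s^3 + s^2*(5*b - 16) + s*(-b^2 - b + 66) - 20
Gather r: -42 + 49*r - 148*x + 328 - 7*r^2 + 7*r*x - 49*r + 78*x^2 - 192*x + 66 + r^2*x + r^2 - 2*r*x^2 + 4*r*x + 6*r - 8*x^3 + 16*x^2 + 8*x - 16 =r^2*(x - 6) + r*(-2*x^2 + 11*x + 6) - 8*x^3 + 94*x^2 - 332*x + 336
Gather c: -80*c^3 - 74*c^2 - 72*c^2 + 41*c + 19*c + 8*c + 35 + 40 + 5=-80*c^3 - 146*c^2 + 68*c + 80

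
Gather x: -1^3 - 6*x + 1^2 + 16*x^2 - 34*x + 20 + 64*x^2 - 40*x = 80*x^2 - 80*x + 20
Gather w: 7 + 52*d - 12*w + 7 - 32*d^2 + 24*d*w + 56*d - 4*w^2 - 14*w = -32*d^2 + 108*d - 4*w^2 + w*(24*d - 26) + 14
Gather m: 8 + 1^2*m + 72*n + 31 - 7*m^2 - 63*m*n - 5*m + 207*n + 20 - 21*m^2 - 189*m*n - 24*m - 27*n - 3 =-28*m^2 + m*(-252*n - 28) + 252*n + 56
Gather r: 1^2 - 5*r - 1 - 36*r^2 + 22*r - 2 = -36*r^2 + 17*r - 2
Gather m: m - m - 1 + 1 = 0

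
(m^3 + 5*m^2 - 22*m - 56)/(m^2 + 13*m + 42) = (m^2 - 2*m - 8)/(m + 6)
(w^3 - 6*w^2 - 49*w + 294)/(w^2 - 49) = w - 6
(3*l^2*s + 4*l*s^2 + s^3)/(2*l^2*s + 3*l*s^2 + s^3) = (3*l + s)/(2*l + s)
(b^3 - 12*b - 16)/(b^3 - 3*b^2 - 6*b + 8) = (b + 2)/(b - 1)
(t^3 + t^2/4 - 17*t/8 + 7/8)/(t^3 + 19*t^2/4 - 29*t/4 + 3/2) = (8*t^2 + 10*t - 7)/(2*(4*t^2 + 23*t - 6))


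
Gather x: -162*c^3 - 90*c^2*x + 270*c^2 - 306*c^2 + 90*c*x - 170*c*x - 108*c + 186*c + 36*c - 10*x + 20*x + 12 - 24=-162*c^3 - 36*c^2 + 114*c + x*(-90*c^2 - 80*c + 10) - 12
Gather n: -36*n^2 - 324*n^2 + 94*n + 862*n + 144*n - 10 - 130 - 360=-360*n^2 + 1100*n - 500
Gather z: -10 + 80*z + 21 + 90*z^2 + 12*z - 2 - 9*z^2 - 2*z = 81*z^2 + 90*z + 9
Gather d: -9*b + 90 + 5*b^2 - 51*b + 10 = 5*b^2 - 60*b + 100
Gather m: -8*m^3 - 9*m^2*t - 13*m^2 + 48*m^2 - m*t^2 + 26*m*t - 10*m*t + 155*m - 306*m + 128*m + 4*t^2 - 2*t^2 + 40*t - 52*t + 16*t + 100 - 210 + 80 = -8*m^3 + m^2*(35 - 9*t) + m*(-t^2 + 16*t - 23) + 2*t^2 + 4*t - 30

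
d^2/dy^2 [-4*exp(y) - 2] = -4*exp(y)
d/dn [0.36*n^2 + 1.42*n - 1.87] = 0.72*n + 1.42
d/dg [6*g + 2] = 6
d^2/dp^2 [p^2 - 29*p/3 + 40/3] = 2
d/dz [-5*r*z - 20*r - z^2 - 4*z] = -5*r - 2*z - 4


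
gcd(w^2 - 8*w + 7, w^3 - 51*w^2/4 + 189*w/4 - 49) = w - 7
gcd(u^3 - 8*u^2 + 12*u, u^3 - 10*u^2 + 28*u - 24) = u^2 - 8*u + 12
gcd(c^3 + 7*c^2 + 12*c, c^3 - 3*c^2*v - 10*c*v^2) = c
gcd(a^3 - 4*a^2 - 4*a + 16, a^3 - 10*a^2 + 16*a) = a - 2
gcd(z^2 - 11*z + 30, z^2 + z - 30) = z - 5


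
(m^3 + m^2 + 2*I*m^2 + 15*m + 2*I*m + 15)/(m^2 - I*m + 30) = (m^2 + m*(1 - 3*I) - 3*I)/(m - 6*I)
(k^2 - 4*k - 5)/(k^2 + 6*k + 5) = (k - 5)/(k + 5)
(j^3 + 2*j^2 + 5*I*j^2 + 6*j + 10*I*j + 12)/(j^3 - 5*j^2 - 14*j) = (j^2 + 5*I*j + 6)/(j*(j - 7))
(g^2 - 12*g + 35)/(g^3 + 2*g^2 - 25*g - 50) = (g - 7)/(g^2 + 7*g + 10)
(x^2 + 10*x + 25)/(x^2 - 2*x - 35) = (x + 5)/(x - 7)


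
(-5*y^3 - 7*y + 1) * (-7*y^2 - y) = 35*y^5 + 5*y^4 + 49*y^3 - y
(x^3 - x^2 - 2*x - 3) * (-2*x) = -2*x^4 + 2*x^3 + 4*x^2 + 6*x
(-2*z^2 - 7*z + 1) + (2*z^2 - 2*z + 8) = 9 - 9*z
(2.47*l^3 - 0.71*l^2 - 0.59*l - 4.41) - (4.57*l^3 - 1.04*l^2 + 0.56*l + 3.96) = -2.1*l^3 + 0.33*l^2 - 1.15*l - 8.37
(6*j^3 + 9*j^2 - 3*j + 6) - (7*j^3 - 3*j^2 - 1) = -j^3 + 12*j^2 - 3*j + 7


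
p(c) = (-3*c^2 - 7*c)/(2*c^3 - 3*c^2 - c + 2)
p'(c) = (-6*c - 7)/(2*c^3 - 3*c^2 - c + 2) + (-3*c^2 - 7*c)*(-6*c^2 + 6*c + 1)/(2*c^3 - 3*c^2 - c + 2)^2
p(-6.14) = 0.12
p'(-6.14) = 0.00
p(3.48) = -1.31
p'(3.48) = 0.83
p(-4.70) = 0.12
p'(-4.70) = -0.00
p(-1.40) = -0.49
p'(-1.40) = -1.36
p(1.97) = -6.91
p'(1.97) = 14.56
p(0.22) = -1.02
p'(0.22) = -6.27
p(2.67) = -2.50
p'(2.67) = 2.59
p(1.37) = -107.18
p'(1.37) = 1433.63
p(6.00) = -0.47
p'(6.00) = 0.13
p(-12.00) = 0.09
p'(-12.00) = 0.00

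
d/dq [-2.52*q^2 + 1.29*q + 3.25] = 1.29 - 5.04*q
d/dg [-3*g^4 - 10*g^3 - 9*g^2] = 6*g*(-2*g^2 - 5*g - 3)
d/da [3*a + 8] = 3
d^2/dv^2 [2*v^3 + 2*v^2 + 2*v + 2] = 12*v + 4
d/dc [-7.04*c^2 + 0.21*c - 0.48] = 0.21 - 14.08*c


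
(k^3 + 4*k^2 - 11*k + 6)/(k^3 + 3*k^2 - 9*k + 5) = (k + 6)/(k + 5)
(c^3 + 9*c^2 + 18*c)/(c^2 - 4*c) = (c^2 + 9*c + 18)/(c - 4)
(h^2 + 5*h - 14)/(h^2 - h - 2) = (h + 7)/(h + 1)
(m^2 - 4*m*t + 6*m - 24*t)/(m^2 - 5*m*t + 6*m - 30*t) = (-m + 4*t)/(-m + 5*t)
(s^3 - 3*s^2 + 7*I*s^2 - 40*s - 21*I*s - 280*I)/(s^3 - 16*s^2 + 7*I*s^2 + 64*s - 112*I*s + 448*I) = (s + 5)/(s - 8)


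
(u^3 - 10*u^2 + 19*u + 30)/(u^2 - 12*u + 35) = (u^2 - 5*u - 6)/(u - 7)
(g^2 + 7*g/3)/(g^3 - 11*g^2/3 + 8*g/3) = (3*g + 7)/(3*g^2 - 11*g + 8)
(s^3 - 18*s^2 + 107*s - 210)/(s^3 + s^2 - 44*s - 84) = (s^2 - 11*s + 30)/(s^2 + 8*s + 12)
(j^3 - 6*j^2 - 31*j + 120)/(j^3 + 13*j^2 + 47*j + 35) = (j^2 - 11*j + 24)/(j^2 + 8*j + 7)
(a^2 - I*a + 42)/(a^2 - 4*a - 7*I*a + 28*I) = (a + 6*I)/(a - 4)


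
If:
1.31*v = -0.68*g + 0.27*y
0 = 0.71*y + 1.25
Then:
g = -1.92647058823529*v - 0.699047224523612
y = -1.76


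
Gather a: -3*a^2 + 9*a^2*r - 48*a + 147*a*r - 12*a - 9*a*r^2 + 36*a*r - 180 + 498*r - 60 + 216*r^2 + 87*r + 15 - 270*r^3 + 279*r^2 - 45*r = a^2*(9*r - 3) + a*(-9*r^2 + 183*r - 60) - 270*r^3 + 495*r^2 + 540*r - 225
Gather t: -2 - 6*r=-6*r - 2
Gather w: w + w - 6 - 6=2*w - 12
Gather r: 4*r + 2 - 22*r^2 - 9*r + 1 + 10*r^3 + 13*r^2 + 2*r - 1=10*r^3 - 9*r^2 - 3*r + 2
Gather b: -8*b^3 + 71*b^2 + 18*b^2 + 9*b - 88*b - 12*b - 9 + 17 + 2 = -8*b^3 + 89*b^2 - 91*b + 10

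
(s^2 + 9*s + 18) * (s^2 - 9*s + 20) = s^4 - 43*s^2 + 18*s + 360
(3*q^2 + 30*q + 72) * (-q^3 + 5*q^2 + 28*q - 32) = -3*q^5 - 15*q^4 + 162*q^3 + 1104*q^2 + 1056*q - 2304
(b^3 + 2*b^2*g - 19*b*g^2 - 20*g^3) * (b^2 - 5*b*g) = b^5 - 3*b^4*g - 29*b^3*g^2 + 75*b^2*g^3 + 100*b*g^4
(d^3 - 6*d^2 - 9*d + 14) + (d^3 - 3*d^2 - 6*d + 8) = 2*d^3 - 9*d^2 - 15*d + 22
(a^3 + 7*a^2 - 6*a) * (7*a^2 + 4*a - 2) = 7*a^5 + 53*a^4 - 16*a^3 - 38*a^2 + 12*a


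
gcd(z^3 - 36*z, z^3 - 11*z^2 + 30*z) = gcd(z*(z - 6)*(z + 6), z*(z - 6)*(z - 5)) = z^2 - 6*z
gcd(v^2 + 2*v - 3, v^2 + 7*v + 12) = v + 3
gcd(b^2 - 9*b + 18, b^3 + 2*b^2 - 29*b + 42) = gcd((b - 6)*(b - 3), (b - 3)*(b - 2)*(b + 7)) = b - 3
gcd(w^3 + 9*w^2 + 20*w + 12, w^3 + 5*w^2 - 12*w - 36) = w^2 + 8*w + 12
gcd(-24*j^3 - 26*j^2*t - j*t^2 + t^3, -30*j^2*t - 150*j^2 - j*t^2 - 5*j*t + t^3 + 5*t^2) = -6*j + t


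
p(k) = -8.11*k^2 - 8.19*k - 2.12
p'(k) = -16.22*k - 8.19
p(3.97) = -162.46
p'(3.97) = -72.58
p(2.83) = -90.25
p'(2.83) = -54.09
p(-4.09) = -104.29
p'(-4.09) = 58.15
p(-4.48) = -128.20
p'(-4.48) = 64.48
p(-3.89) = -92.98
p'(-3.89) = 54.91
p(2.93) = -95.74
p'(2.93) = -55.71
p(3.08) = -104.28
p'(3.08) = -58.15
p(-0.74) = -0.50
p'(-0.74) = 3.81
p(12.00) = -1268.24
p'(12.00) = -202.83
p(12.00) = -1268.24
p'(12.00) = -202.83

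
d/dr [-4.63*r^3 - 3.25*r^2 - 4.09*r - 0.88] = -13.89*r^2 - 6.5*r - 4.09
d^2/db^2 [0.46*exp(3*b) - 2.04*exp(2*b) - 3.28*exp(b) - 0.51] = (4.14*exp(2*b) - 8.16*exp(b) - 3.28)*exp(b)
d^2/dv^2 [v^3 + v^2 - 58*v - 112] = 6*v + 2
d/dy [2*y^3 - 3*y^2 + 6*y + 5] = 6*y^2 - 6*y + 6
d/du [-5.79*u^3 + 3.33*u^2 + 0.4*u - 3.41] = -17.37*u^2 + 6.66*u + 0.4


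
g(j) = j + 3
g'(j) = 1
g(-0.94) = 2.06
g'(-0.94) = 1.00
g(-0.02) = 2.98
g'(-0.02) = 1.00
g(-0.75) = 2.25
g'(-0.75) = 1.00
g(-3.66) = -0.66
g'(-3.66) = 1.00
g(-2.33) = 0.67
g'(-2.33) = 1.00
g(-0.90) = 2.10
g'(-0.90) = 1.00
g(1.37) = 4.37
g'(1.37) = 1.00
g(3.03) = 6.03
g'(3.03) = 1.00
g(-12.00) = -9.00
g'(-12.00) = 1.00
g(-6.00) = -3.00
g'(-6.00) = 1.00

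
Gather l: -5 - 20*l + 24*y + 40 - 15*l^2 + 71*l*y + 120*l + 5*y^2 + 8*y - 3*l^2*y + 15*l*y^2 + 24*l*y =l^2*(-3*y - 15) + l*(15*y^2 + 95*y + 100) + 5*y^2 + 32*y + 35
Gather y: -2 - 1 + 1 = -2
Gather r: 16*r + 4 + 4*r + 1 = 20*r + 5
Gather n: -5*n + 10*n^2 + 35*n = 10*n^2 + 30*n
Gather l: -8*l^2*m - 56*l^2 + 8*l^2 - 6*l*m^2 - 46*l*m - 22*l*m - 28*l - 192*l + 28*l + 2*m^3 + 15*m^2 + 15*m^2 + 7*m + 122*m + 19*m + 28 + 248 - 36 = l^2*(-8*m - 48) + l*(-6*m^2 - 68*m - 192) + 2*m^3 + 30*m^2 + 148*m + 240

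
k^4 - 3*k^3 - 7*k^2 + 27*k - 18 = (k - 3)*(k - 2)*(k - 1)*(k + 3)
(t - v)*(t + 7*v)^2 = t^3 + 13*t^2*v + 35*t*v^2 - 49*v^3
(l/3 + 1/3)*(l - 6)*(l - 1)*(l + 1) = l^4/3 - 5*l^3/3 - 7*l^2/3 + 5*l/3 + 2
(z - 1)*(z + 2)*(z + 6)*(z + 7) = z^4 + 14*z^3 + 53*z^2 + 16*z - 84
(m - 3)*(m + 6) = m^2 + 3*m - 18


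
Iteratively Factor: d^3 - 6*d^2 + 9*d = (d - 3)*(d^2 - 3*d) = (d - 3)^2*(d)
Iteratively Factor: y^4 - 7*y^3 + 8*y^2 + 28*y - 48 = (y - 3)*(y^3 - 4*y^2 - 4*y + 16) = (y - 4)*(y - 3)*(y^2 - 4) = (y - 4)*(y - 3)*(y + 2)*(y - 2)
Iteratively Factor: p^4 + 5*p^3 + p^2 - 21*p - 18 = (p + 3)*(p^3 + 2*p^2 - 5*p - 6) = (p - 2)*(p + 3)*(p^2 + 4*p + 3) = (p - 2)*(p + 1)*(p + 3)*(p + 3)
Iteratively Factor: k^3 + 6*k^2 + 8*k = (k + 4)*(k^2 + 2*k) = (k + 2)*(k + 4)*(k)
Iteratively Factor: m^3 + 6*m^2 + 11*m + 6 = (m + 3)*(m^2 + 3*m + 2) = (m + 1)*(m + 3)*(m + 2)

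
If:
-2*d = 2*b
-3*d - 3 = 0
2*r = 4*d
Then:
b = 1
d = -1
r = -2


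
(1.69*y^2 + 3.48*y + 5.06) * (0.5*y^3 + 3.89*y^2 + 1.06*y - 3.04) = 0.845*y^5 + 8.3141*y^4 + 17.8586*y^3 + 18.2346*y^2 - 5.2156*y - 15.3824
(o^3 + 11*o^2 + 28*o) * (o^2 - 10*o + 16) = o^5 + o^4 - 66*o^3 - 104*o^2 + 448*o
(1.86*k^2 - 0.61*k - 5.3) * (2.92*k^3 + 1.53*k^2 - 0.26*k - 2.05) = 5.4312*k^5 + 1.0646*k^4 - 16.8929*k^3 - 11.7634*k^2 + 2.6285*k + 10.865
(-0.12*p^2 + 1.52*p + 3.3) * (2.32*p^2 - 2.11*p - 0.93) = -0.2784*p^4 + 3.7796*p^3 + 4.5604*p^2 - 8.3766*p - 3.069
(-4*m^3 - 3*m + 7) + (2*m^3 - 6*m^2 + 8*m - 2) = -2*m^3 - 6*m^2 + 5*m + 5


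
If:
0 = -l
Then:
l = 0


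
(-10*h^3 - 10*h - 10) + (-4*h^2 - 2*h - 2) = -10*h^3 - 4*h^2 - 12*h - 12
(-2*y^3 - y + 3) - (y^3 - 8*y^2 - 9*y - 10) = -3*y^3 + 8*y^2 + 8*y + 13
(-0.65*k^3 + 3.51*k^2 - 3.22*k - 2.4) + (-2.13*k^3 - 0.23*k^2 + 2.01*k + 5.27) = -2.78*k^3 + 3.28*k^2 - 1.21*k + 2.87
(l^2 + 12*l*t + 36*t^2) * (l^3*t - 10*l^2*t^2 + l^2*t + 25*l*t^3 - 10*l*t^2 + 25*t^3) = l^5*t + 2*l^4*t^2 + l^4*t - 59*l^3*t^3 + 2*l^3*t^2 - 60*l^2*t^4 - 59*l^2*t^3 + 900*l*t^5 - 60*l*t^4 + 900*t^5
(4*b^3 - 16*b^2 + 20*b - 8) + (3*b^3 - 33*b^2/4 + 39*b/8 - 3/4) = 7*b^3 - 97*b^2/4 + 199*b/8 - 35/4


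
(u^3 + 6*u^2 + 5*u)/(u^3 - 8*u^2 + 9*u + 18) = u*(u + 5)/(u^2 - 9*u + 18)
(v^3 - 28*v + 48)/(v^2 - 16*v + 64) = (v^3 - 28*v + 48)/(v^2 - 16*v + 64)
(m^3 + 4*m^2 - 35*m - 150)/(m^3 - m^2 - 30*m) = (m + 5)/m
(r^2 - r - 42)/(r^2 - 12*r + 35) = (r + 6)/(r - 5)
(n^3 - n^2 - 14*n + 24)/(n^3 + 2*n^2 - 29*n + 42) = (n + 4)/(n + 7)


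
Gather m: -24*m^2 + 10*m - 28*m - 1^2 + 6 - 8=-24*m^2 - 18*m - 3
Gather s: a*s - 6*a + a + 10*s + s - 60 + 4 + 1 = -5*a + s*(a + 11) - 55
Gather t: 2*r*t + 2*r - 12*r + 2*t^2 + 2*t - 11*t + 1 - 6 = -10*r + 2*t^2 + t*(2*r - 9) - 5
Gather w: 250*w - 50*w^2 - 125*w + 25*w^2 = -25*w^2 + 125*w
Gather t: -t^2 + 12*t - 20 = -t^2 + 12*t - 20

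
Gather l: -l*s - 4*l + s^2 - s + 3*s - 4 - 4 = l*(-s - 4) + s^2 + 2*s - 8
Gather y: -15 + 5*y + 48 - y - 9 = 4*y + 24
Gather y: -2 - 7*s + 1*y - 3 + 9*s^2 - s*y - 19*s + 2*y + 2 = 9*s^2 - 26*s + y*(3 - s) - 3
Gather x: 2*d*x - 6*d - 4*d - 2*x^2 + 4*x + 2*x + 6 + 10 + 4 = -10*d - 2*x^2 + x*(2*d + 6) + 20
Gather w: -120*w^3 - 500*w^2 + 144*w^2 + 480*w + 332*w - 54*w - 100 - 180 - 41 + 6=-120*w^3 - 356*w^2 + 758*w - 315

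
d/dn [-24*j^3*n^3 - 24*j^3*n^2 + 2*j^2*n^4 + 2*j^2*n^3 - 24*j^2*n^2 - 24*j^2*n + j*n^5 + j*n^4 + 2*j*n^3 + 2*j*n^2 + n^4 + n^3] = -72*j^3*n^2 - 48*j^3*n + 8*j^2*n^3 + 6*j^2*n^2 - 48*j^2*n - 24*j^2 + 5*j*n^4 + 4*j*n^3 + 6*j*n^2 + 4*j*n + 4*n^3 + 3*n^2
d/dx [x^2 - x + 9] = 2*x - 1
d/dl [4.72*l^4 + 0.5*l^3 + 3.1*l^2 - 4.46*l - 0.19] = 18.88*l^3 + 1.5*l^2 + 6.2*l - 4.46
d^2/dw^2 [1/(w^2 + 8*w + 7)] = 2*(-w^2 - 8*w + 4*(w + 4)^2 - 7)/(w^2 + 8*w + 7)^3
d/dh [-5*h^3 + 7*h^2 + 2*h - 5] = -15*h^2 + 14*h + 2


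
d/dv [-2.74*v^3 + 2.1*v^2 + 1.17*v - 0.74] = -8.22*v^2 + 4.2*v + 1.17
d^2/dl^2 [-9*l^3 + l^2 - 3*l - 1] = 2 - 54*l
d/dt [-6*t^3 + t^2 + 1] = 2*t*(1 - 9*t)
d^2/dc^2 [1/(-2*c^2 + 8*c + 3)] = 4*(-2*c^2 + 8*c + 8*(c - 2)^2 + 3)/(-2*c^2 + 8*c + 3)^3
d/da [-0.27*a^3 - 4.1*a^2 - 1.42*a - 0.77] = -0.81*a^2 - 8.2*a - 1.42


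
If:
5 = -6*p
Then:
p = -5/6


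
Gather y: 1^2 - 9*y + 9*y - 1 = 0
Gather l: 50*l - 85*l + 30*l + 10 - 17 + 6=-5*l - 1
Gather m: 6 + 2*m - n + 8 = 2*m - n + 14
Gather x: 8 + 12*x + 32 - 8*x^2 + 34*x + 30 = -8*x^2 + 46*x + 70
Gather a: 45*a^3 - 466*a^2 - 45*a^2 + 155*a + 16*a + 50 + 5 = 45*a^3 - 511*a^2 + 171*a + 55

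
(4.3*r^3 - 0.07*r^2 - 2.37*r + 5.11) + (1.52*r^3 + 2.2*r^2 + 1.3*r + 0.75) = 5.82*r^3 + 2.13*r^2 - 1.07*r + 5.86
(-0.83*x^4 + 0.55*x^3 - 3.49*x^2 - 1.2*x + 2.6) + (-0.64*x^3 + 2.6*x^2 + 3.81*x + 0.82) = -0.83*x^4 - 0.09*x^3 - 0.89*x^2 + 2.61*x + 3.42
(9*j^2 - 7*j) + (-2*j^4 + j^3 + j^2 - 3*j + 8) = -2*j^4 + j^3 + 10*j^2 - 10*j + 8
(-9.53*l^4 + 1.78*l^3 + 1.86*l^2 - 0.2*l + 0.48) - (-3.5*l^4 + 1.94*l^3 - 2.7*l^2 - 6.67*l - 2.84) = -6.03*l^4 - 0.16*l^3 + 4.56*l^2 + 6.47*l + 3.32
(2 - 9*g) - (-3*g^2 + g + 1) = 3*g^2 - 10*g + 1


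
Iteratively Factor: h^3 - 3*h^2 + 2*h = (h - 1)*(h^2 - 2*h) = h*(h - 1)*(h - 2)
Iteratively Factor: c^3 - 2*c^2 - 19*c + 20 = (c - 5)*(c^2 + 3*c - 4) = (c - 5)*(c + 4)*(c - 1)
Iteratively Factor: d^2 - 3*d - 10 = (d + 2)*(d - 5)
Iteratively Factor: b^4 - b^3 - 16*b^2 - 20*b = (b)*(b^3 - b^2 - 16*b - 20) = b*(b + 2)*(b^2 - 3*b - 10) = b*(b + 2)^2*(b - 5)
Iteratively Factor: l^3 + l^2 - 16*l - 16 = (l + 4)*(l^2 - 3*l - 4) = (l - 4)*(l + 4)*(l + 1)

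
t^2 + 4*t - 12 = (t - 2)*(t + 6)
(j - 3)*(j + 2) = j^2 - j - 6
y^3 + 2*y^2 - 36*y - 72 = (y - 6)*(y + 2)*(y + 6)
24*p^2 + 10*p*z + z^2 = (4*p + z)*(6*p + z)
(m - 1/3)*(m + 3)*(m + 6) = m^3 + 26*m^2/3 + 15*m - 6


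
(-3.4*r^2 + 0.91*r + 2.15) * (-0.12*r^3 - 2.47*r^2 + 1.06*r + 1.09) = 0.408*r^5 + 8.2888*r^4 - 6.1097*r^3 - 8.0519*r^2 + 3.2709*r + 2.3435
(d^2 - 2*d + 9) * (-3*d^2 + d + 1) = -3*d^4 + 7*d^3 - 28*d^2 + 7*d + 9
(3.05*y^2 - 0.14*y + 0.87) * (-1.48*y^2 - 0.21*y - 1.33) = -4.514*y^4 - 0.4333*y^3 - 5.3147*y^2 + 0.00350000000000003*y - 1.1571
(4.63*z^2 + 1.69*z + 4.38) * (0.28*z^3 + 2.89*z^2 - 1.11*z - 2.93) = 1.2964*z^5 + 13.8539*z^4 + 0.9712*z^3 - 2.7836*z^2 - 9.8135*z - 12.8334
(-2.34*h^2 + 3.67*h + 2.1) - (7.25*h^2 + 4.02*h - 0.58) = -9.59*h^2 - 0.35*h + 2.68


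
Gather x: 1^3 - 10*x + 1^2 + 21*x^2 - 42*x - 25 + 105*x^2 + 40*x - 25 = 126*x^2 - 12*x - 48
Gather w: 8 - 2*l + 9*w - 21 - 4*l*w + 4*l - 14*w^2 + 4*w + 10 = 2*l - 14*w^2 + w*(13 - 4*l) - 3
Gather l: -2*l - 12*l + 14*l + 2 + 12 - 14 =0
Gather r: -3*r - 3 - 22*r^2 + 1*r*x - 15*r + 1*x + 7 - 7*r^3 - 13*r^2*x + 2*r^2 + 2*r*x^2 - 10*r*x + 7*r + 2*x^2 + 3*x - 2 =-7*r^3 + r^2*(-13*x - 20) + r*(2*x^2 - 9*x - 11) + 2*x^2 + 4*x + 2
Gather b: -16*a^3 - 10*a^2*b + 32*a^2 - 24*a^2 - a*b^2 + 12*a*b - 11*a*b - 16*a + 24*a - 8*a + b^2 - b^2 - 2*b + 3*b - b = -16*a^3 + 8*a^2 - a*b^2 + b*(-10*a^2 + a)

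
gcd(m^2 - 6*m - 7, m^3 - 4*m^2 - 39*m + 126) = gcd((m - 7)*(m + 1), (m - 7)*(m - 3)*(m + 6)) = m - 7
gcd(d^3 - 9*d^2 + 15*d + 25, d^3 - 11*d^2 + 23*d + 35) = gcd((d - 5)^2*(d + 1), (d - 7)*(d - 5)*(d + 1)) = d^2 - 4*d - 5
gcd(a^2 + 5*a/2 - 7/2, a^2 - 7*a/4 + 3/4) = a - 1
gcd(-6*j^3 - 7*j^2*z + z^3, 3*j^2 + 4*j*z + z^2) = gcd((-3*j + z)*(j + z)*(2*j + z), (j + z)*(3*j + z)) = j + z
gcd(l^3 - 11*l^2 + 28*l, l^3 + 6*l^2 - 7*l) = l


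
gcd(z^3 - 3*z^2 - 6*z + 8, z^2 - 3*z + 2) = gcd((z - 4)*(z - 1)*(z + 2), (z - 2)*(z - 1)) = z - 1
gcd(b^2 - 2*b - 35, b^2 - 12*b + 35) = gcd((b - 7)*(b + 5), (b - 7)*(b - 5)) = b - 7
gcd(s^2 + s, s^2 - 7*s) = s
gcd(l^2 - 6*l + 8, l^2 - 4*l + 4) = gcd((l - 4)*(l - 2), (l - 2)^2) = l - 2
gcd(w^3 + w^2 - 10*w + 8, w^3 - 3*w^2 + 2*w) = w^2 - 3*w + 2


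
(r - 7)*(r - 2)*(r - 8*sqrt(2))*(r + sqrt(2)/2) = r^4 - 15*sqrt(2)*r^3/2 - 9*r^3 + 6*r^2 + 135*sqrt(2)*r^2/2 - 105*sqrt(2)*r + 72*r - 112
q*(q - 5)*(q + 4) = q^3 - q^2 - 20*q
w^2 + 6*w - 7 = (w - 1)*(w + 7)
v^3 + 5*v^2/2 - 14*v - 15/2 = (v - 3)*(v + 1/2)*(v + 5)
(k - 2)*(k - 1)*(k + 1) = k^3 - 2*k^2 - k + 2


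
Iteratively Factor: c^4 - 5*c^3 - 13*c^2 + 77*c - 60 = (c - 1)*(c^3 - 4*c^2 - 17*c + 60) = (c - 5)*(c - 1)*(c^2 + c - 12) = (c - 5)*(c - 1)*(c + 4)*(c - 3)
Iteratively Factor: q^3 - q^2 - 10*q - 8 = (q + 1)*(q^2 - 2*q - 8) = (q - 4)*(q + 1)*(q + 2)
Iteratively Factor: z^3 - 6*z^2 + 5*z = (z - 1)*(z^2 - 5*z) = (z - 5)*(z - 1)*(z)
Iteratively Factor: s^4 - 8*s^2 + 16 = (s + 2)*(s^3 - 2*s^2 - 4*s + 8) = (s - 2)*(s + 2)*(s^2 - 4) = (s - 2)*(s + 2)^2*(s - 2)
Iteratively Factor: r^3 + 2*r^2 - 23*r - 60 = (r + 4)*(r^2 - 2*r - 15) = (r + 3)*(r + 4)*(r - 5)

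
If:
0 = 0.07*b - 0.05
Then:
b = 0.71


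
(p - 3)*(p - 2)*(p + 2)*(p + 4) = p^4 + p^3 - 16*p^2 - 4*p + 48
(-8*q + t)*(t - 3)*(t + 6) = -8*q*t^2 - 24*q*t + 144*q + t^3 + 3*t^2 - 18*t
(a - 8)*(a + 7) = a^2 - a - 56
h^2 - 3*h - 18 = (h - 6)*(h + 3)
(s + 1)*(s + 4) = s^2 + 5*s + 4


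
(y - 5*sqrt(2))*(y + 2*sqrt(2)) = y^2 - 3*sqrt(2)*y - 20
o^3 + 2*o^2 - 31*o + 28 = (o - 4)*(o - 1)*(o + 7)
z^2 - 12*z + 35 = (z - 7)*(z - 5)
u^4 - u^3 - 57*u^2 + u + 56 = (u - 8)*(u - 1)*(u + 1)*(u + 7)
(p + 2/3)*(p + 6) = p^2 + 20*p/3 + 4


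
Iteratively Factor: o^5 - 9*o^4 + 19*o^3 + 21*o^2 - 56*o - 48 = (o - 4)*(o^4 - 5*o^3 - o^2 + 17*o + 12) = (o - 4)^2*(o^3 - o^2 - 5*o - 3) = (o - 4)^2*(o + 1)*(o^2 - 2*o - 3) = (o - 4)^2*(o + 1)^2*(o - 3)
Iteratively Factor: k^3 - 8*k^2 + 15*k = (k)*(k^2 - 8*k + 15) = k*(k - 5)*(k - 3)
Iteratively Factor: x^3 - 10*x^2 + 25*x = (x)*(x^2 - 10*x + 25) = x*(x - 5)*(x - 5)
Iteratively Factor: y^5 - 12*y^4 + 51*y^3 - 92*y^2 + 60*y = (y - 3)*(y^4 - 9*y^3 + 24*y^2 - 20*y) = (y - 3)*(y - 2)*(y^3 - 7*y^2 + 10*y) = (y - 3)*(y - 2)^2*(y^2 - 5*y) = y*(y - 3)*(y - 2)^2*(y - 5)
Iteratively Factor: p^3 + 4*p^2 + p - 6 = (p - 1)*(p^2 + 5*p + 6) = (p - 1)*(p + 2)*(p + 3)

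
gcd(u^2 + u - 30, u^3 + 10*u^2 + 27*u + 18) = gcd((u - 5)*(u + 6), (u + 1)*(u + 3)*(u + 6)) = u + 6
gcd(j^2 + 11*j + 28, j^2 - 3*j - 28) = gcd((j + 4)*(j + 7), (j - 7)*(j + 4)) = j + 4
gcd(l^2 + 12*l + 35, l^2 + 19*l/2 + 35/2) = l + 7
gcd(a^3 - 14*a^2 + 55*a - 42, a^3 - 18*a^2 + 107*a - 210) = a^2 - 13*a + 42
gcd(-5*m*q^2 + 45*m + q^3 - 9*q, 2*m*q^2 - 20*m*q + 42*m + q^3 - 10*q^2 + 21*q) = q - 3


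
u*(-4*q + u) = -4*q*u + u^2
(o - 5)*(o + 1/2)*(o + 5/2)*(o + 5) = o^4 + 3*o^3 - 95*o^2/4 - 75*o - 125/4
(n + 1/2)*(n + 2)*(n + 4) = n^3 + 13*n^2/2 + 11*n + 4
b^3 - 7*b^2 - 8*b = b*(b - 8)*(b + 1)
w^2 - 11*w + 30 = (w - 6)*(w - 5)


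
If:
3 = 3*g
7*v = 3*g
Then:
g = 1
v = 3/7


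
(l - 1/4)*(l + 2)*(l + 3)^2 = l^4 + 31*l^3/4 + 19*l^2 + 51*l/4 - 9/2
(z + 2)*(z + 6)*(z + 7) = z^3 + 15*z^2 + 68*z + 84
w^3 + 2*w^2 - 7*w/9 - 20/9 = (w - 1)*(w + 4/3)*(w + 5/3)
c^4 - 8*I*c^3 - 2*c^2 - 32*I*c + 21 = (c - 7*I)*(c - 3*I)*(c + I)^2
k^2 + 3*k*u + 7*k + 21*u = (k + 7)*(k + 3*u)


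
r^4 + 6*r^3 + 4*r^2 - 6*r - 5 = (r - 1)*(r + 1)^2*(r + 5)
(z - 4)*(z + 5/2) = z^2 - 3*z/2 - 10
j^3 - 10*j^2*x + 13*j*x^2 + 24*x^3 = (j - 8*x)*(j - 3*x)*(j + x)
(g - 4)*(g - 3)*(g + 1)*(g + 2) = g^4 - 4*g^3 - 7*g^2 + 22*g + 24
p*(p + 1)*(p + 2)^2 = p^4 + 5*p^3 + 8*p^2 + 4*p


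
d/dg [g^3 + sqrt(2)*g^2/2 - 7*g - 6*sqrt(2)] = 3*g^2 + sqrt(2)*g - 7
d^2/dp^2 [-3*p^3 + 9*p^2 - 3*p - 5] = 18 - 18*p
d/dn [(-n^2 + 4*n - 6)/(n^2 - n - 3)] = 3*(-n^2 + 6*n - 6)/(n^4 - 2*n^3 - 5*n^2 + 6*n + 9)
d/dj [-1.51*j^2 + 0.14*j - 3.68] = 0.14 - 3.02*j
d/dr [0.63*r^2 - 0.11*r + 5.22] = 1.26*r - 0.11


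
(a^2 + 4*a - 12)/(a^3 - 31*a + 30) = (a - 2)/(a^2 - 6*a + 5)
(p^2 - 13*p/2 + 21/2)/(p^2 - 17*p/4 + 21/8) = 4*(p - 3)/(4*p - 3)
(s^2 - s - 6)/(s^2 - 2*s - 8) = (s - 3)/(s - 4)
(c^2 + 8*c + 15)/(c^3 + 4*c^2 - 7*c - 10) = (c + 3)/(c^2 - c - 2)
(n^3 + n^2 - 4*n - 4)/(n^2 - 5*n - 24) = (-n^3 - n^2 + 4*n + 4)/(-n^2 + 5*n + 24)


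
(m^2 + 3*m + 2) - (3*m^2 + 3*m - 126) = 128 - 2*m^2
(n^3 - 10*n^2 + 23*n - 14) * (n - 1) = n^4 - 11*n^3 + 33*n^2 - 37*n + 14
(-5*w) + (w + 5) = 5 - 4*w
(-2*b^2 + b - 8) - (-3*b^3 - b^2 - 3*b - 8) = 3*b^3 - b^2 + 4*b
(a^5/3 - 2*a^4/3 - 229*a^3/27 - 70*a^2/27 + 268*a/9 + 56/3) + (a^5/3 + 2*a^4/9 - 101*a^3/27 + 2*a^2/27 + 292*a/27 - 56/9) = 2*a^5/3 - 4*a^4/9 - 110*a^3/9 - 68*a^2/27 + 1096*a/27 + 112/9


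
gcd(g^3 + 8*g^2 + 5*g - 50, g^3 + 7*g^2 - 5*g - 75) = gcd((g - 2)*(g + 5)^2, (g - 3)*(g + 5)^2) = g^2 + 10*g + 25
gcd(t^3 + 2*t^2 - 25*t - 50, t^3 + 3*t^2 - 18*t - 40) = t^2 + 7*t + 10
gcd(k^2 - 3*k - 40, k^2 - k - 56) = k - 8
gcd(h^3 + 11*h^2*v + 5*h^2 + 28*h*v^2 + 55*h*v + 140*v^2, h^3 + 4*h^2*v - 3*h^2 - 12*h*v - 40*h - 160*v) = h^2 + 4*h*v + 5*h + 20*v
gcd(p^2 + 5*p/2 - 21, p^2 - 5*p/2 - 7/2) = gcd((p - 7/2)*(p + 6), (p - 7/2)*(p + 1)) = p - 7/2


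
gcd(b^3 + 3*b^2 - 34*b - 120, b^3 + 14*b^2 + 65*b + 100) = b^2 + 9*b + 20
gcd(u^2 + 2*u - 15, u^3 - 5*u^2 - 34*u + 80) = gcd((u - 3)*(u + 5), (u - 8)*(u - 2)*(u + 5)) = u + 5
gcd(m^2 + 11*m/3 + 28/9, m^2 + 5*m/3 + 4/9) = m + 4/3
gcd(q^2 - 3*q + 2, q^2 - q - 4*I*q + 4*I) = q - 1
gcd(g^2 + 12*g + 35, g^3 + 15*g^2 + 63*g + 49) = g + 7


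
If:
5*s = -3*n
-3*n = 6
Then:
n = -2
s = 6/5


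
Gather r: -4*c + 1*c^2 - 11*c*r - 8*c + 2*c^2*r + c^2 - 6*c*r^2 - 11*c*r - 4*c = 2*c^2 - 6*c*r^2 - 16*c + r*(2*c^2 - 22*c)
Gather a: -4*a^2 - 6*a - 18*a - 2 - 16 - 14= -4*a^2 - 24*a - 32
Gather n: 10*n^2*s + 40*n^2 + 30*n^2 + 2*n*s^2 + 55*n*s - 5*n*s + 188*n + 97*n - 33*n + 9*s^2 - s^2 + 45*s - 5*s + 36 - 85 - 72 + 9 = n^2*(10*s + 70) + n*(2*s^2 + 50*s + 252) + 8*s^2 + 40*s - 112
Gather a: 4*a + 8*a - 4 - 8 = 12*a - 12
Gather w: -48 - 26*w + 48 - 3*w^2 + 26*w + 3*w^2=0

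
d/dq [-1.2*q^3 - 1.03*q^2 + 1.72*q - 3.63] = -3.6*q^2 - 2.06*q + 1.72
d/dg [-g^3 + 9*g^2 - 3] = 3*g*(6 - g)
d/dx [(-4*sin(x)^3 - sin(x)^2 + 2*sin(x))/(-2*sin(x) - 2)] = (8*sin(x)^3 + 13*sin(x)^2 + 2*sin(x) - 2)*cos(x)/(2*(sin(x) + 1)^2)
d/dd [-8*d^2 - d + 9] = -16*d - 1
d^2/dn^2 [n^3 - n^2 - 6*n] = 6*n - 2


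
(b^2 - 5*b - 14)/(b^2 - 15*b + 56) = (b + 2)/(b - 8)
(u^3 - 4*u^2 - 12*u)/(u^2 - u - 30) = u*(u + 2)/(u + 5)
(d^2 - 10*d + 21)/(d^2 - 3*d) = (d - 7)/d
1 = 1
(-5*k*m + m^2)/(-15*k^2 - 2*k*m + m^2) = m/(3*k + m)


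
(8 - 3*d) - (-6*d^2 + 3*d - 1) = 6*d^2 - 6*d + 9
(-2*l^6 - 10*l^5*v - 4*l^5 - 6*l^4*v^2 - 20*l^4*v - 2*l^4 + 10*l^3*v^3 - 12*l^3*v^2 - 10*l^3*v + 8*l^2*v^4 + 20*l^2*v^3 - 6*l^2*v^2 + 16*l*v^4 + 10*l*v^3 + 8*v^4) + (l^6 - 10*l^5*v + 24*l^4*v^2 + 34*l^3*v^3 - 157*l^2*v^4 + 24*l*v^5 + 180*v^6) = -l^6 - 20*l^5*v - 4*l^5 + 18*l^4*v^2 - 20*l^4*v - 2*l^4 + 44*l^3*v^3 - 12*l^3*v^2 - 10*l^3*v - 149*l^2*v^4 + 20*l^2*v^3 - 6*l^2*v^2 + 24*l*v^5 + 16*l*v^4 + 10*l*v^3 + 180*v^6 + 8*v^4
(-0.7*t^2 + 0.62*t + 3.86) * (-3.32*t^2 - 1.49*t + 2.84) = 2.324*t^4 - 1.0154*t^3 - 15.727*t^2 - 3.9906*t + 10.9624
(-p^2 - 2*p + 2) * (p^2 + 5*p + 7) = -p^4 - 7*p^3 - 15*p^2 - 4*p + 14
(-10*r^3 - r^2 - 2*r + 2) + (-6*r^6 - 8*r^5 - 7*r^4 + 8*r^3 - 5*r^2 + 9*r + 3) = -6*r^6 - 8*r^5 - 7*r^4 - 2*r^3 - 6*r^2 + 7*r + 5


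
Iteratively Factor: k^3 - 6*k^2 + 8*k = (k - 4)*(k^2 - 2*k) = k*(k - 4)*(k - 2)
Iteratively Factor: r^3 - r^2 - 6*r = (r)*(r^2 - r - 6) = r*(r + 2)*(r - 3)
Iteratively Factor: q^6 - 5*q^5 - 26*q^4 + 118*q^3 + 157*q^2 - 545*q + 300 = (q - 1)*(q^5 - 4*q^4 - 30*q^3 + 88*q^2 + 245*q - 300) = (q - 1)*(q + 3)*(q^4 - 7*q^3 - 9*q^2 + 115*q - 100) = (q - 5)*(q - 1)*(q + 3)*(q^3 - 2*q^2 - 19*q + 20) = (q - 5)*(q - 1)^2*(q + 3)*(q^2 - q - 20) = (q - 5)^2*(q - 1)^2*(q + 3)*(q + 4)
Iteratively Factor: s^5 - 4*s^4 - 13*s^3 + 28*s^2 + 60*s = (s)*(s^4 - 4*s^3 - 13*s^2 + 28*s + 60) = s*(s - 5)*(s^3 + s^2 - 8*s - 12) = s*(s - 5)*(s - 3)*(s^2 + 4*s + 4) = s*(s - 5)*(s - 3)*(s + 2)*(s + 2)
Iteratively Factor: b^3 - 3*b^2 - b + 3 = (b - 3)*(b^2 - 1) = (b - 3)*(b - 1)*(b + 1)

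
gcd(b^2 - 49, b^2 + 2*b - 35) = b + 7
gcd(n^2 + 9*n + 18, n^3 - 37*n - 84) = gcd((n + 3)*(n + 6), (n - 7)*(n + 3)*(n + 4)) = n + 3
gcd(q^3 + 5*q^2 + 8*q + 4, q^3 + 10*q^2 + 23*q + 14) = q^2 + 3*q + 2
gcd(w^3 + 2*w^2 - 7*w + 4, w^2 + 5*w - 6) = w - 1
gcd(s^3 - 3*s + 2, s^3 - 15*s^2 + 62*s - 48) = s - 1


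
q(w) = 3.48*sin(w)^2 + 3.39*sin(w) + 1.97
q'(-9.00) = -0.48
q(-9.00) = 1.16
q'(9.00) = -5.70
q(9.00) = 3.96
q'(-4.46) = -2.53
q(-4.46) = 8.52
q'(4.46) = 0.84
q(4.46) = 1.95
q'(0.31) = 5.25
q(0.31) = 3.33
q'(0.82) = 5.78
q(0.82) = 6.31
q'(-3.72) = -6.02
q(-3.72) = 4.86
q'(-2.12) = 1.33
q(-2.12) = 1.61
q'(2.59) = -5.99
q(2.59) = 4.70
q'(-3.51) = -5.50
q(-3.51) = 3.64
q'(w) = 6.96*sin(w)*cos(w) + 3.39*cos(w)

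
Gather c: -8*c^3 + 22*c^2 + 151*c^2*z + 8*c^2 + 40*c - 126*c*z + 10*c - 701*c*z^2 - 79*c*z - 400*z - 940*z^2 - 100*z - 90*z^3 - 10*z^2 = -8*c^3 + c^2*(151*z + 30) + c*(-701*z^2 - 205*z + 50) - 90*z^3 - 950*z^2 - 500*z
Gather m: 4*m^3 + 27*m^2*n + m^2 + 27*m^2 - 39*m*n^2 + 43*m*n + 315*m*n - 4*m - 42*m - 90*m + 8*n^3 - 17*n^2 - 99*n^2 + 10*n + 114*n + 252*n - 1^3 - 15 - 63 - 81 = 4*m^3 + m^2*(27*n + 28) + m*(-39*n^2 + 358*n - 136) + 8*n^3 - 116*n^2 + 376*n - 160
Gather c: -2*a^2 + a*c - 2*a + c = -2*a^2 - 2*a + c*(a + 1)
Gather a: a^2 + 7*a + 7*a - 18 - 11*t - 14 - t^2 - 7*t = a^2 + 14*a - t^2 - 18*t - 32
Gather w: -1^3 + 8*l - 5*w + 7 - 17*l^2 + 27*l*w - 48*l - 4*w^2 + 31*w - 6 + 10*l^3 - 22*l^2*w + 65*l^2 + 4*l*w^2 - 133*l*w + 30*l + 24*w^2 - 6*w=10*l^3 + 48*l^2 - 10*l + w^2*(4*l + 20) + w*(-22*l^2 - 106*l + 20)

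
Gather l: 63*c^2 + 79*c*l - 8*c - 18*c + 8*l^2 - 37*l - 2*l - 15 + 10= 63*c^2 - 26*c + 8*l^2 + l*(79*c - 39) - 5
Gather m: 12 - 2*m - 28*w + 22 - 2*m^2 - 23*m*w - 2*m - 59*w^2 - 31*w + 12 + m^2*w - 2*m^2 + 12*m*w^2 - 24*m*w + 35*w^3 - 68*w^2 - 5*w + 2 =m^2*(w - 4) + m*(12*w^2 - 47*w - 4) + 35*w^3 - 127*w^2 - 64*w + 48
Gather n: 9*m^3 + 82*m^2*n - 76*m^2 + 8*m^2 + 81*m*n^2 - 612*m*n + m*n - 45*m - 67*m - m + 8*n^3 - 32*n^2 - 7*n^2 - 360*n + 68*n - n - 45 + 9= 9*m^3 - 68*m^2 - 113*m + 8*n^3 + n^2*(81*m - 39) + n*(82*m^2 - 611*m - 293) - 36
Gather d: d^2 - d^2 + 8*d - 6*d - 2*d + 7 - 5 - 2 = 0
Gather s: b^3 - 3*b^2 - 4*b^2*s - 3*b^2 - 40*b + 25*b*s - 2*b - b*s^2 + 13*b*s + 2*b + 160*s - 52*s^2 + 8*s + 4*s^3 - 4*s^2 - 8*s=b^3 - 6*b^2 - 40*b + 4*s^3 + s^2*(-b - 56) + s*(-4*b^2 + 38*b + 160)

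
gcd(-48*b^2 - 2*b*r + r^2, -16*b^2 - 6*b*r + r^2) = -8*b + r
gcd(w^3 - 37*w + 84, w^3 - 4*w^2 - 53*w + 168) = w^2 + 4*w - 21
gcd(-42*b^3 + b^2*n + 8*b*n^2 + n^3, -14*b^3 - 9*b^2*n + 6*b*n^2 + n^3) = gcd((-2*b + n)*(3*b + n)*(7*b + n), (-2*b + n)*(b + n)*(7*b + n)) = 14*b^2 - 5*b*n - n^2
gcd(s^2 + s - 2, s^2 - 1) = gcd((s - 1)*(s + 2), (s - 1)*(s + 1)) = s - 1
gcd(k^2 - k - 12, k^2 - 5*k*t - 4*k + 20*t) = k - 4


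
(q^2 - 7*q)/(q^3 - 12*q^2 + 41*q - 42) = q/(q^2 - 5*q + 6)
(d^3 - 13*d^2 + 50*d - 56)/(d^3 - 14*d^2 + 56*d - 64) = (d - 7)/(d - 8)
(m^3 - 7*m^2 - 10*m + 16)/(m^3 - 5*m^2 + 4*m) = (m^2 - 6*m - 16)/(m*(m - 4))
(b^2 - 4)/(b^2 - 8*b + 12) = (b + 2)/(b - 6)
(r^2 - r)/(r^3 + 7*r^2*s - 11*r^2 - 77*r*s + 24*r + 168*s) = r*(r - 1)/(r^3 + 7*r^2*s - 11*r^2 - 77*r*s + 24*r + 168*s)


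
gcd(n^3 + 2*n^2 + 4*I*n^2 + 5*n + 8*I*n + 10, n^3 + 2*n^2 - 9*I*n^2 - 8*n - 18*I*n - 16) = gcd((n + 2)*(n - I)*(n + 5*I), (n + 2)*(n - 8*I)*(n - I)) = n^2 + n*(2 - I) - 2*I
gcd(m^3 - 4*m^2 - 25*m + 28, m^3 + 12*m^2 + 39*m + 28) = m + 4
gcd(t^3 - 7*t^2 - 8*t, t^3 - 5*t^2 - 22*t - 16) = t^2 - 7*t - 8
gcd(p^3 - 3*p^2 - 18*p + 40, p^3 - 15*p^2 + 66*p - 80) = p^2 - 7*p + 10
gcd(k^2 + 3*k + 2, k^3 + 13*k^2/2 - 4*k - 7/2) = 1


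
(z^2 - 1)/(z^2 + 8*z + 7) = (z - 1)/(z + 7)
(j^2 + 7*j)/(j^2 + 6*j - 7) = j/(j - 1)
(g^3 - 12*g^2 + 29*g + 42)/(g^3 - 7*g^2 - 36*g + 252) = (g + 1)/(g + 6)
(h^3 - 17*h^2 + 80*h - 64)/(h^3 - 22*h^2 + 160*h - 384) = (h - 1)/(h - 6)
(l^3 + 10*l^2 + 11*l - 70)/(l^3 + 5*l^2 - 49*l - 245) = (l - 2)/(l - 7)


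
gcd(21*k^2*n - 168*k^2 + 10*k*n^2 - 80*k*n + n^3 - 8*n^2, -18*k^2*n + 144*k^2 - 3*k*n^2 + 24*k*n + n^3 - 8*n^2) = 3*k*n - 24*k + n^2 - 8*n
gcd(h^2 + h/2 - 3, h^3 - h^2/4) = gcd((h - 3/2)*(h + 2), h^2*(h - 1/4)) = 1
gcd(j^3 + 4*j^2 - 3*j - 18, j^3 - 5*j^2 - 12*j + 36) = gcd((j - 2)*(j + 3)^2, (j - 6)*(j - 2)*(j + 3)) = j^2 + j - 6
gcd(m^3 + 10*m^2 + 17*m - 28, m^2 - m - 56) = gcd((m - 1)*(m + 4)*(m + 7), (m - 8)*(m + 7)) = m + 7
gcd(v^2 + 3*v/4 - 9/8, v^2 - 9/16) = v - 3/4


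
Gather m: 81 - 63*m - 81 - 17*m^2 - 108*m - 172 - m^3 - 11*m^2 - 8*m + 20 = -m^3 - 28*m^2 - 179*m - 152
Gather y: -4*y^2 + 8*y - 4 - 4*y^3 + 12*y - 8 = -4*y^3 - 4*y^2 + 20*y - 12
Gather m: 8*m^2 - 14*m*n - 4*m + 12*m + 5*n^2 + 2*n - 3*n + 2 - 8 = 8*m^2 + m*(8 - 14*n) + 5*n^2 - n - 6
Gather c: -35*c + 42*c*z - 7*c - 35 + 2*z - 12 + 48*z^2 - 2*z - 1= c*(42*z - 42) + 48*z^2 - 48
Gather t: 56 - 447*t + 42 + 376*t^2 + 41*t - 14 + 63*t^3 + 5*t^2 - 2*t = 63*t^3 + 381*t^2 - 408*t + 84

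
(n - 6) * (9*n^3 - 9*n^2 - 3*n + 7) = 9*n^4 - 63*n^3 + 51*n^2 + 25*n - 42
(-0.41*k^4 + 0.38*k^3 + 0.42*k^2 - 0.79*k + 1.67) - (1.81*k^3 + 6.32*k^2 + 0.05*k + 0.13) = -0.41*k^4 - 1.43*k^3 - 5.9*k^2 - 0.84*k + 1.54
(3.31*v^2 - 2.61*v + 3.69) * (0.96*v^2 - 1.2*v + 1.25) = 3.1776*v^4 - 6.4776*v^3 + 10.8119*v^2 - 7.6905*v + 4.6125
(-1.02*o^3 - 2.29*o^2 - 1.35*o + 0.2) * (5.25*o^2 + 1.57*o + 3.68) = -5.355*o^5 - 13.6239*o^4 - 14.4364*o^3 - 9.4967*o^2 - 4.654*o + 0.736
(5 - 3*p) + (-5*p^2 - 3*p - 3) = -5*p^2 - 6*p + 2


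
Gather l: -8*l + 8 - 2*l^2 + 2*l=-2*l^2 - 6*l + 8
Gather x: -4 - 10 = -14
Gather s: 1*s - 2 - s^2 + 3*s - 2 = -s^2 + 4*s - 4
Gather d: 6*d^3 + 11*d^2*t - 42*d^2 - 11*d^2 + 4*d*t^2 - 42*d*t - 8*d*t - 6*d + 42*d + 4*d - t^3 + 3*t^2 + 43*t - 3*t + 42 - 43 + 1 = 6*d^3 + d^2*(11*t - 53) + d*(4*t^2 - 50*t + 40) - t^3 + 3*t^2 + 40*t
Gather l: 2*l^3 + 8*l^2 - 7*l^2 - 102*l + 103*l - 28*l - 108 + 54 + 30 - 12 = 2*l^3 + l^2 - 27*l - 36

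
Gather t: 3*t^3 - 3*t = 3*t^3 - 3*t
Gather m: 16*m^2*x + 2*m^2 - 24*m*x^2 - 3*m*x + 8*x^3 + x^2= m^2*(16*x + 2) + m*(-24*x^2 - 3*x) + 8*x^3 + x^2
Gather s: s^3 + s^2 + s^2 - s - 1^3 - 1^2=s^3 + 2*s^2 - s - 2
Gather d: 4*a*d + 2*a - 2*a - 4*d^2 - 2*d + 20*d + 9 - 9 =-4*d^2 + d*(4*a + 18)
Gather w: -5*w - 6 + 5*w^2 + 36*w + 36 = 5*w^2 + 31*w + 30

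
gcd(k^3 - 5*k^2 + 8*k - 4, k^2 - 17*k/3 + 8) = 1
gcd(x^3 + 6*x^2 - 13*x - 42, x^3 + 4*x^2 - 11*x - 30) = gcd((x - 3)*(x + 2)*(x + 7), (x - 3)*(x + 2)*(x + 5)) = x^2 - x - 6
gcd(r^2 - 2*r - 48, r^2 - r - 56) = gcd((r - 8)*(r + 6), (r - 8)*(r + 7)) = r - 8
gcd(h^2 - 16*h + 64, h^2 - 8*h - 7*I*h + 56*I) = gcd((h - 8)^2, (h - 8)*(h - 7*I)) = h - 8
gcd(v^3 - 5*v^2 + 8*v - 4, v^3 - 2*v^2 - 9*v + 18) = v - 2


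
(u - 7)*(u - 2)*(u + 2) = u^3 - 7*u^2 - 4*u + 28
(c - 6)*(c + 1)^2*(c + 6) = c^4 + 2*c^3 - 35*c^2 - 72*c - 36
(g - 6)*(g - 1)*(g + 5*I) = g^3 - 7*g^2 + 5*I*g^2 + 6*g - 35*I*g + 30*I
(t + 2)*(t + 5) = t^2 + 7*t + 10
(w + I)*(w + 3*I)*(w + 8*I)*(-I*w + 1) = -I*w^4 + 13*w^3 + 47*I*w^2 - 59*w - 24*I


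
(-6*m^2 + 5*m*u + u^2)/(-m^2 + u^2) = (6*m + u)/(m + u)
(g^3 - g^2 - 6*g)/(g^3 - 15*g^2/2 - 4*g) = 2*(-g^2 + g + 6)/(-2*g^2 + 15*g + 8)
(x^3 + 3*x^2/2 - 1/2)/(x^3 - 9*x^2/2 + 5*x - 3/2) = (x^2 + 2*x + 1)/(x^2 - 4*x + 3)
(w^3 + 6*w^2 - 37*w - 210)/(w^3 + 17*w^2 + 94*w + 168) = (w^2 - w - 30)/(w^2 + 10*w + 24)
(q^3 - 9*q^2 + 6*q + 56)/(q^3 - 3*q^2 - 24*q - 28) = (q - 4)/(q + 2)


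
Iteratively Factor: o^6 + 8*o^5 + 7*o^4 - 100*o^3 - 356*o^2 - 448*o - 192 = (o + 3)*(o^5 + 5*o^4 - 8*o^3 - 76*o^2 - 128*o - 64) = (o - 4)*(o + 3)*(o^4 + 9*o^3 + 28*o^2 + 36*o + 16) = (o - 4)*(o + 3)*(o + 4)*(o^3 + 5*o^2 + 8*o + 4) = (o - 4)*(o + 2)*(o + 3)*(o + 4)*(o^2 + 3*o + 2) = (o - 4)*(o + 1)*(o + 2)*(o + 3)*(o + 4)*(o + 2)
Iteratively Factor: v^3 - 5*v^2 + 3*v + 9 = (v - 3)*(v^2 - 2*v - 3) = (v - 3)*(v + 1)*(v - 3)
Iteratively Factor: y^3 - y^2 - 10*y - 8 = (y + 1)*(y^2 - 2*y - 8) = (y - 4)*(y + 1)*(y + 2)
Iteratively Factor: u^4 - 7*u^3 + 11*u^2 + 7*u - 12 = (u + 1)*(u^3 - 8*u^2 + 19*u - 12) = (u - 4)*(u + 1)*(u^2 - 4*u + 3) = (u - 4)*(u - 3)*(u + 1)*(u - 1)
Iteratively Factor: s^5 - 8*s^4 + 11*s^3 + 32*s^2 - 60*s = (s + 2)*(s^4 - 10*s^3 + 31*s^2 - 30*s) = (s - 2)*(s + 2)*(s^3 - 8*s^2 + 15*s) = (s - 3)*(s - 2)*(s + 2)*(s^2 - 5*s) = (s - 5)*(s - 3)*(s - 2)*(s + 2)*(s)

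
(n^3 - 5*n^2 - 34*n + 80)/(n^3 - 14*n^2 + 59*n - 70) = (n^2 - 3*n - 40)/(n^2 - 12*n + 35)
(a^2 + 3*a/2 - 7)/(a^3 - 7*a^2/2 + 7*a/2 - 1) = (2*a + 7)/(2*a^2 - 3*a + 1)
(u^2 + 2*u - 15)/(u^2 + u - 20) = (u - 3)/(u - 4)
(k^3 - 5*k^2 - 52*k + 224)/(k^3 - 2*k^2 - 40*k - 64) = (k^2 + 3*k - 28)/(k^2 + 6*k + 8)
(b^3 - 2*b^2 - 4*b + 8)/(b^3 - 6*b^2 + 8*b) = (b^2 - 4)/(b*(b - 4))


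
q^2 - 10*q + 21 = (q - 7)*(q - 3)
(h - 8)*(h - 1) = h^2 - 9*h + 8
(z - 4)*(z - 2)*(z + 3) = z^3 - 3*z^2 - 10*z + 24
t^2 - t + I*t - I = (t - 1)*(t + I)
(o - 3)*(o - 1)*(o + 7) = o^3 + 3*o^2 - 25*o + 21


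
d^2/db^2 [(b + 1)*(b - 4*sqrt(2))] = 2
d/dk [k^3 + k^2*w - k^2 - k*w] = 3*k^2 + 2*k*w - 2*k - w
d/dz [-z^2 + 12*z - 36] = 12 - 2*z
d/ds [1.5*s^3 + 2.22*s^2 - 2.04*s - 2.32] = 4.5*s^2 + 4.44*s - 2.04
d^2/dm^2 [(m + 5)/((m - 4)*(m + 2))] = 2*(m^3 + 15*m^2 - 6*m + 44)/(m^6 - 6*m^5 - 12*m^4 + 88*m^3 + 96*m^2 - 384*m - 512)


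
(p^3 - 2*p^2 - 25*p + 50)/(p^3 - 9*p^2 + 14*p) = (p^2 - 25)/(p*(p - 7))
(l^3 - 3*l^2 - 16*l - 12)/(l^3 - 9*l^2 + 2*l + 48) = (l^2 - 5*l - 6)/(l^2 - 11*l + 24)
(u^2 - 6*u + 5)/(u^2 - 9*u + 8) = (u - 5)/(u - 8)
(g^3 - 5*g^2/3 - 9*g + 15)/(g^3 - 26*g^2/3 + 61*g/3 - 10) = (3*g^2 + 4*g - 15)/(3*g^2 - 17*g + 10)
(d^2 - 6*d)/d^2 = (d - 6)/d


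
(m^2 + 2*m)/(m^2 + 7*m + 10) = m/(m + 5)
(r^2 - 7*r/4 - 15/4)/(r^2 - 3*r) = (r + 5/4)/r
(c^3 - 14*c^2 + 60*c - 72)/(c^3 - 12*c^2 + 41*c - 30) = (c^2 - 8*c + 12)/(c^2 - 6*c + 5)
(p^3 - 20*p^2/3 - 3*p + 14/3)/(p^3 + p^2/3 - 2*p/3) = (p - 7)/p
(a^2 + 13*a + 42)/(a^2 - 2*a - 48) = (a + 7)/(a - 8)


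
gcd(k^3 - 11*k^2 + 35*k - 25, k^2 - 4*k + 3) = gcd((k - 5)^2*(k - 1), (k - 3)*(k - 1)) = k - 1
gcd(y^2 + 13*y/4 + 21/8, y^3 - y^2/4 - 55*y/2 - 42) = y + 7/4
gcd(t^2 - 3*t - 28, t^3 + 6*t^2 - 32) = t + 4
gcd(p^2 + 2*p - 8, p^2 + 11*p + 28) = p + 4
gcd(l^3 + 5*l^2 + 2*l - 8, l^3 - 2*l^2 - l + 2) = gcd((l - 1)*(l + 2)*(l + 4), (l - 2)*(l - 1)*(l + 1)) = l - 1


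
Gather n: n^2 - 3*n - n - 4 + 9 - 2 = n^2 - 4*n + 3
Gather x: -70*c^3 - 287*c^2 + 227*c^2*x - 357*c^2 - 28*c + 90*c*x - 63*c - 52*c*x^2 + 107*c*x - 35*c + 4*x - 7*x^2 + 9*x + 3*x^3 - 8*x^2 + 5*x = -70*c^3 - 644*c^2 - 126*c + 3*x^3 + x^2*(-52*c - 15) + x*(227*c^2 + 197*c + 18)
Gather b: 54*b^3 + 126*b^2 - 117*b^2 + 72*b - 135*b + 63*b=54*b^3 + 9*b^2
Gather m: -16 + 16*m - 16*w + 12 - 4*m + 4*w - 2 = 12*m - 12*w - 6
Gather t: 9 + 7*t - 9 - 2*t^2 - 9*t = -2*t^2 - 2*t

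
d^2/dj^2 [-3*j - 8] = 0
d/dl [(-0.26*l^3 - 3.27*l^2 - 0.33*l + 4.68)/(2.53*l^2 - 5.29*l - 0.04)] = (-0.6578*l^4 + 2.7508*l^3 + 18.1644*l^2 - 23.4192*l + 24.7704)/(6.4009*l^4 - 26.7674*l^3 + 27.7817*l^2 + 0.4232*l + 0.0016)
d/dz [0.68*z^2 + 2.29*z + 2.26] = 1.36*z + 2.29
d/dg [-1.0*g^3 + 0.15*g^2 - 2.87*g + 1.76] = -3.0*g^2 + 0.3*g - 2.87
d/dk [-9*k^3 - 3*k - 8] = -27*k^2 - 3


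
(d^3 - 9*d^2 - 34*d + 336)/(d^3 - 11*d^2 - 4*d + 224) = (d + 6)/(d + 4)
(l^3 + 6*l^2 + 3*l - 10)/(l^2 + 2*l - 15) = (l^2 + l - 2)/(l - 3)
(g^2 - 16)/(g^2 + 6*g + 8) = (g - 4)/(g + 2)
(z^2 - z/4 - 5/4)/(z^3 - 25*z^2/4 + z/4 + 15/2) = 1/(z - 6)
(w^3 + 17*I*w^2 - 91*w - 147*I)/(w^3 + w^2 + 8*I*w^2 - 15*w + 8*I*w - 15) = (w^2 + 14*I*w - 49)/(w^2 + w*(1 + 5*I) + 5*I)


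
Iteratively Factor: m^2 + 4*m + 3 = (m + 1)*(m + 3)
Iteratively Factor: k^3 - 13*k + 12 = (k - 3)*(k^2 + 3*k - 4) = (k - 3)*(k - 1)*(k + 4)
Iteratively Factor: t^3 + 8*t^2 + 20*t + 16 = (t + 4)*(t^2 + 4*t + 4) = (t + 2)*(t + 4)*(t + 2)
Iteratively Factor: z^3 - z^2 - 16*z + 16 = (z - 4)*(z^2 + 3*z - 4) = (z - 4)*(z + 4)*(z - 1)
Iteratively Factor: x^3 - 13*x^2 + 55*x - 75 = (x - 3)*(x^2 - 10*x + 25) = (x - 5)*(x - 3)*(x - 5)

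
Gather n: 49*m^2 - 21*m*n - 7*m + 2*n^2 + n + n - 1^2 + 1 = 49*m^2 - 7*m + 2*n^2 + n*(2 - 21*m)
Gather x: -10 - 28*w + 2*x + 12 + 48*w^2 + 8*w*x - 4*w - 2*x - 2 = 48*w^2 + 8*w*x - 32*w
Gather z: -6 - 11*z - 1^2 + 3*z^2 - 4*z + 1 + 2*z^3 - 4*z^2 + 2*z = 2*z^3 - z^2 - 13*z - 6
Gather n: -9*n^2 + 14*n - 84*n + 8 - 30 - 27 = -9*n^2 - 70*n - 49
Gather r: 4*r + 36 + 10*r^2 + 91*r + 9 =10*r^2 + 95*r + 45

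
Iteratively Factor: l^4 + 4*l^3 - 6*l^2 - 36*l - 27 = (l + 3)*(l^3 + l^2 - 9*l - 9) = (l + 3)^2*(l^2 - 2*l - 3) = (l - 3)*(l + 3)^2*(l + 1)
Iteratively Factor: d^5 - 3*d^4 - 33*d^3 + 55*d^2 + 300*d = (d + 4)*(d^4 - 7*d^3 - 5*d^2 + 75*d) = d*(d + 4)*(d^3 - 7*d^2 - 5*d + 75) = d*(d + 3)*(d + 4)*(d^2 - 10*d + 25) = d*(d - 5)*(d + 3)*(d + 4)*(d - 5)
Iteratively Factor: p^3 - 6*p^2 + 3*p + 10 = (p + 1)*(p^2 - 7*p + 10) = (p - 2)*(p + 1)*(p - 5)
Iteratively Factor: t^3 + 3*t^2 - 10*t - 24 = (t - 3)*(t^2 + 6*t + 8) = (t - 3)*(t + 2)*(t + 4)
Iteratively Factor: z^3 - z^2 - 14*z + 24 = (z - 3)*(z^2 + 2*z - 8) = (z - 3)*(z - 2)*(z + 4)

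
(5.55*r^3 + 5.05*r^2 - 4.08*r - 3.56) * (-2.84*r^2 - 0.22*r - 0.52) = -15.762*r^5 - 15.563*r^4 + 7.5902*r^3 + 8.382*r^2 + 2.9048*r + 1.8512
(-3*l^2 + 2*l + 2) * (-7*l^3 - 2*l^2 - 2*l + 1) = 21*l^5 - 8*l^4 - 12*l^3 - 11*l^2 - 2*l + 2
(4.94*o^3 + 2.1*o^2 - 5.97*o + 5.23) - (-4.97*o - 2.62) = 4.94*o^3 + 2.1*o^2 - 1.0*o + 7.85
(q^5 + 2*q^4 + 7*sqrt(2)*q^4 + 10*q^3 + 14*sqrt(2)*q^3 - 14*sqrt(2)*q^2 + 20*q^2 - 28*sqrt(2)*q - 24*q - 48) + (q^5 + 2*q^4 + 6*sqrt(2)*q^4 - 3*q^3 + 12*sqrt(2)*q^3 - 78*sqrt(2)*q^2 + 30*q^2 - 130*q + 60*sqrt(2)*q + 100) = 2*q^5 + 4*q^4 + 13*sqrt(2)*q^4 + 7*q^3 + 26*sqrt(2)*q^3 - 92*sqrt(2)*q^2 + 50*q^2 - 154*q + 32*sqrt(2)*q + 52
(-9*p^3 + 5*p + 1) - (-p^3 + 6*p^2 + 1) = -8*p^3 - 6*p^2 + 5*p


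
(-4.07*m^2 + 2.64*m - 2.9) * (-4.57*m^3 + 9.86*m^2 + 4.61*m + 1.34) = 18.5999*m^5 - 52.195*m^4 + 20.5207*m^3 - 21.8774*m^2 - 9.8314*m - 3.886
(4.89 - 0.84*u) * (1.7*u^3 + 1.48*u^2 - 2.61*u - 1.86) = -1.428*u^4 + 7.0698*u^3 + 9.4296*u^2 - 11.2005*u - 9.0954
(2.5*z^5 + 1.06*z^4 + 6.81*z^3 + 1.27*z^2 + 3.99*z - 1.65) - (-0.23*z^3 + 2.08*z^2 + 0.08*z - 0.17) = 2.5*z^5 + 1.06*z^4 + 7.04*z^3 - 0.81*z^2 + 3.91*z - 1.48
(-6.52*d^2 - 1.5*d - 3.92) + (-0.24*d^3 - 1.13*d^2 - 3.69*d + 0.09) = -0.24*d^3 - 7.65*d^2 - 5.19*d - 3.83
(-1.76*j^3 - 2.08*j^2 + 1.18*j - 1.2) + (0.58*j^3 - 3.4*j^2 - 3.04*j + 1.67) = -1.18*j^3 - 5.48*j^2 - 1.86*j + 0.47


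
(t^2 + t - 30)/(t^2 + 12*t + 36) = (t - 5)/(t + 6)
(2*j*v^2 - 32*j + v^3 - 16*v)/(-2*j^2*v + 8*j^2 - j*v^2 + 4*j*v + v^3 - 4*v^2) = (2*j*v + 8*j + v^2 + 4*v)/(-2*j^2 - j*v + v^2)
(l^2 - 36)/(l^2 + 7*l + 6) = (l - 6)/(l + 1)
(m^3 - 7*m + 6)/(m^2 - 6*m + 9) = (m^3 - 7*m + 6)/(m^2 - 6*m + 9)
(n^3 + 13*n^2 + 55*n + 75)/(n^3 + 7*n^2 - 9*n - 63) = (n^2 + 10*n + 25)/(n^2 + 4*n - 21)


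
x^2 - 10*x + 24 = (x - 6)*(x - 4)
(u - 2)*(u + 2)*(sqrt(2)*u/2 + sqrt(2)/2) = sqrt(2)*u^3/2 + sqrt(2)*u^2/2 - 2*sqrt(2)*u - 2*sqrt(2)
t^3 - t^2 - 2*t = t*(t - 2)*(t + 1)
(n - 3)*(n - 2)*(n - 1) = n^3 - 6*n^2 + 11*n - 6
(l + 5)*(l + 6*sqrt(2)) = l^2 + 5*l + 6*sqrt(2)*l + 30*sqrt(2)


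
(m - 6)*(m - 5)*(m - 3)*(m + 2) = m^4 - 12*m^3 + 35*m^2 + 36*m - 180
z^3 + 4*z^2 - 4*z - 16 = (z - 2)*(z + 2)*(z + 4)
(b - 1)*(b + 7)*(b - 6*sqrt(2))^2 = b^4 - 12*sqrt(2)*b^3 + 6*b^3 - 72*sqrt(2)*b^2 + 65*b^2 + 84*sqrt(2)*b + 432*b - 504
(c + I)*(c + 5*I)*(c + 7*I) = c^3 + 13*I*c^2 - 47*c - 35*I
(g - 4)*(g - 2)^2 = g^3 - 8*g^2 + 20*g - 16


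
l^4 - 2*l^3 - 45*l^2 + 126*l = l*(l - 6)*(l - 3)*(l + 7)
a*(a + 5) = a^2 + 5*a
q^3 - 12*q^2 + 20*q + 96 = (q - 8)*(q - 6)*(q + 2)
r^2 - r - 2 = (r - 2)*(r + 1)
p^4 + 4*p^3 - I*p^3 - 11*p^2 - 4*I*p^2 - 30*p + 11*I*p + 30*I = (p - 3)*(p + 2)*(p + 5)*(p - I)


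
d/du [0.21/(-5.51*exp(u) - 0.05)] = 1.1571*exp(u)/(5.51*exp(u) + 0.05)^2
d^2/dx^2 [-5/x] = -10/x^3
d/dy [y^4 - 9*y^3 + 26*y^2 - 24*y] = 4*y^3 - 27*y^2 + 52*y - 24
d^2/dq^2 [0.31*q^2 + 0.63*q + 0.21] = 0.620000000000000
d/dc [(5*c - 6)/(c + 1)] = 11/(c + 1)^2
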